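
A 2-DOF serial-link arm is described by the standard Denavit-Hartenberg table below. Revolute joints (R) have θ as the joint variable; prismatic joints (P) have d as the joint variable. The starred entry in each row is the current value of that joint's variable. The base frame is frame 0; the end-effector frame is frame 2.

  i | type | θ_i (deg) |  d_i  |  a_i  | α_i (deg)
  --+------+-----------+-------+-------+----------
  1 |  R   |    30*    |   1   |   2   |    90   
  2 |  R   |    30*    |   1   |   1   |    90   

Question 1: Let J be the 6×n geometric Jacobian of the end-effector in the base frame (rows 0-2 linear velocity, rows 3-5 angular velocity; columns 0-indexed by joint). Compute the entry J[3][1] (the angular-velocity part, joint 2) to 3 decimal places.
0.500

axis z_1 = (0.5000,-0.8660,0.0000); lever o_n−o_1 = (1.2500,-0.4330,0.5000)
cross product → J_v[:, 1] = (-0.4330,-0.2500,0.8660)
J_ω[:, 1] = z_1
entry J[3][1] = 0.5000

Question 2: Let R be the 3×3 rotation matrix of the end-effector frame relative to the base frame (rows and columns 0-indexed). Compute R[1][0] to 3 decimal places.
0.433

End-effector x-axis (col 0 of R) = (0.7500,0.4330,0.5000)
R[1][0] = 0.4330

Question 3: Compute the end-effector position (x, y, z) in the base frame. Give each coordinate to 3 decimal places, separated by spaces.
2.982 0.567 1.500

after link 1: o_1 = (1.7321, 1.0000, 1.0000)
after link 2: o_2 = (2.9821, 0.5670, 1.5000)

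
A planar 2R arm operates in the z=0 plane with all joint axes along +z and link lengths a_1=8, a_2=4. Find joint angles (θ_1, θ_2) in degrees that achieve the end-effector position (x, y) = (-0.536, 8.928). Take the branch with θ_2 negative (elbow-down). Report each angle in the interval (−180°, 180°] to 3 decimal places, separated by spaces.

cos θ_2 = (79.9965−8²−4²)/(2·8·4) = -0.0001; θ_2 = -90.0032° (elbow-down)
β = atan2(8.9280,-0.5360) = 93.4357°; ψ = atan2(-4.0000,7.9998) = -26.5657°
θ_1 = β − ψ = 120.0014°

120.001 -90.003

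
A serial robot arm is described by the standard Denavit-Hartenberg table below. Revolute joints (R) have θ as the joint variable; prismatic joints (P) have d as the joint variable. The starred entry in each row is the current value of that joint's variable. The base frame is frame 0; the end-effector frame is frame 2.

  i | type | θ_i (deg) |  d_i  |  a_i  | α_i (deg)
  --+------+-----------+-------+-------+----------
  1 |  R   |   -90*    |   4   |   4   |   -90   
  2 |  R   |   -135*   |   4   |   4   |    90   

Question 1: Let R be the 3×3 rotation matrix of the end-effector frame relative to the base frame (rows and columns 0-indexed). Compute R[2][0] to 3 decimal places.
End-effector x-axis (col 0 of R) = (-0.0000,0.7071,0.7071)
R[2][0] = 0.7071

0.707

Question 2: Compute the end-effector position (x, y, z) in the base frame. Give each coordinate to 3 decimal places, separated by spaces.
4.000 -1.172 6.828

after link 1: o_1 = (0.0000, -4.0000, 4.0000)
after link 2: o_2 = (4.0000, -1.1716, 6.8284)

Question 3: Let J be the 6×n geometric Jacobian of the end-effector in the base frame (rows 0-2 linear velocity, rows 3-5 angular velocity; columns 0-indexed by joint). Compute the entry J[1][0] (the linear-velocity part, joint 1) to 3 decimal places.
axis z_0 = ẑ; lever o_n−o_0 = (4.0000,-1.1716,6.8284)
cross product → J_v[:, 0] = (1.1716,4.0000,-0.0000)
J_ω[:, 0] = z_0
entry J[1][0] = 4.0000

4.000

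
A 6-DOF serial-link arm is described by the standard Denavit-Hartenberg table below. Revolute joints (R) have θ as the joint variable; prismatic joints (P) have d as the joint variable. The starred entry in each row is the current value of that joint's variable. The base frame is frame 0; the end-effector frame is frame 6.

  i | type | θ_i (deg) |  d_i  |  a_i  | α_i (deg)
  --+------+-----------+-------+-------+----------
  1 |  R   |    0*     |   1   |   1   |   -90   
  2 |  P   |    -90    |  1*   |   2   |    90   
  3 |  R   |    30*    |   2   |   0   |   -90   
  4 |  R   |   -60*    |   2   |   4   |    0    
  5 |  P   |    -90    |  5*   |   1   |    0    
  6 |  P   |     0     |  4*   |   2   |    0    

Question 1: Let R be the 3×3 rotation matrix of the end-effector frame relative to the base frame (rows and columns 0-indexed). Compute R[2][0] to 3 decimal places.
End-effector x-axis (col 0 of R) = (-0.5000,-0.4330,-0.7500)
R[2][0] = -0.7500

-0.750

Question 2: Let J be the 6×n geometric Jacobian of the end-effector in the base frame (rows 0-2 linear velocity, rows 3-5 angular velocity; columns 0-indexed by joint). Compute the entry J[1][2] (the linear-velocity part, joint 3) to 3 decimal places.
-6.018

axis z_2 = (-1.0000,0.0000,0.0000); lever o_n−o_2 = (-6.9641,9.2272,-6.0179)
cross product → J_v[:, 2] = (-0.0000,-6.0179,-9.2272)
J_ω[:, 2] = z_2
entry J[1][2] = -6.0179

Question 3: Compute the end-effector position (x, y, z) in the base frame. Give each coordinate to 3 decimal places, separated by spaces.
-5.964 10.227 -3.018

after link 1: o_1 = (1.0000, 0.0000, 1.0000)
after link 2: o_2 = (1.0000, 1.0000, 3.0000)
after link 3: o_3 = (-1.0000, 1.0000, 3.0000)
after link 4: o_4 = (-4.4641, 3.7321, 3.7321)
after link 5: o_5 = (-4.9641, 7.6292, 0.4821)
after link 6: o_6 = (-5.9641, 10.2272, -3.0179)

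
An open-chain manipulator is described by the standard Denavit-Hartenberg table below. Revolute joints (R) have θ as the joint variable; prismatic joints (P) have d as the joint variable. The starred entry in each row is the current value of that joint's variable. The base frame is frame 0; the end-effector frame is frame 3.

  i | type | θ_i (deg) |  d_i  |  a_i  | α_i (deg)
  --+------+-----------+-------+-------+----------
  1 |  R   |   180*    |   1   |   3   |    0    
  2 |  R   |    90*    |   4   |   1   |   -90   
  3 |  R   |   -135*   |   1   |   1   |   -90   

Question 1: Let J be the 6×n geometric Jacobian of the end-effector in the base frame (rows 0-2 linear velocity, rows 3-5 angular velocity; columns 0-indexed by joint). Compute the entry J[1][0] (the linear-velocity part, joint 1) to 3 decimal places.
-2.000

axis z_0 = ẑ; lever o_n−o_0 = (-2.0000,-0.2929,5.7071)
cross product → J_v[:, 0] = (0.2929,-2.0000,0.0000)
J_ω[:, 0] = z_0
entry J[1][0] = -2.0000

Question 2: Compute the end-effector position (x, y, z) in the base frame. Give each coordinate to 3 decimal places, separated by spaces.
after link 1: o_1 = (-3.0000, 0.0000, 1.0000)
after link 2: o_2 = (-3.0000, -1.0000, 5.0000)
after link 3: o_3 = (-2.0000, -0.2929, 5.7071)

-2.000 -0.293 5.707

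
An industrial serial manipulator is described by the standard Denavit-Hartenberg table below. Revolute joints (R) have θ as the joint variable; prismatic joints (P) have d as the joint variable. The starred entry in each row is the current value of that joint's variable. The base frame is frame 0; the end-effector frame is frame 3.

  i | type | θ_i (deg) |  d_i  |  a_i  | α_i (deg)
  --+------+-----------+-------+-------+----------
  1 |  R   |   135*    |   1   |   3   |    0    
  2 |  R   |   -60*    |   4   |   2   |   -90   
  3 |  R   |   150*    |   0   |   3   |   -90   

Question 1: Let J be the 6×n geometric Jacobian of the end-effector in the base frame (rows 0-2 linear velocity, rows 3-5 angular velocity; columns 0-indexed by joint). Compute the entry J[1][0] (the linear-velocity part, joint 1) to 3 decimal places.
axis z_0 = ẑ; lever o_n−o_0 = (-2.2761,1.5436,3.5000)
cross product → J_v[:, 0] = (-1.5436,-2.2761,0.0000)
J_ω[:, 0] = z_0
entry J[1][0] = -2.2761

-2.276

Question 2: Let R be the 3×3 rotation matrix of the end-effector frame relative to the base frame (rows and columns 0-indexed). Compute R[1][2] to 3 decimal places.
-0.483

End-effector z-axis (col 2 of R) = (-0.1294,-0.4830,0.8660)
R[1][2] = -0.4830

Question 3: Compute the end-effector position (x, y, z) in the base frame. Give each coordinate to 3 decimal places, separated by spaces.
-2.276 1.544 3.500

after link 1: o_1 = (-2.1213, 2.1213, 1.0000)
after link 2: o_2 = (-1.6037, 4.0532, 5.0000)
after link 3: o_3 = (-2.2761, 1.5436, 3.5000)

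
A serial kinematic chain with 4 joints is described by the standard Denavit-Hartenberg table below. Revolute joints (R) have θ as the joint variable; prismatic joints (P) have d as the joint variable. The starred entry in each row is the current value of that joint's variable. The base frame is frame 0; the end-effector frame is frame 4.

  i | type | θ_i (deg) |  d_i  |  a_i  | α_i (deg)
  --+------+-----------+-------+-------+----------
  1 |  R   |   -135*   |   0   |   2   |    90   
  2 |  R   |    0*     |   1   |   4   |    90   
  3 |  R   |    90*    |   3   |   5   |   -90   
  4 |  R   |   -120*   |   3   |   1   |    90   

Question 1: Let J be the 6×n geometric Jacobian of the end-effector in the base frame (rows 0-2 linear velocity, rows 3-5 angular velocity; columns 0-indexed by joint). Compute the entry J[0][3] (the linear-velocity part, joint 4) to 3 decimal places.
-0.612

axis z_3 = (0.7071,0.7071,-0.0000); lever o_n−o_3 = (2.4749,1.7678,-0.8660)
cross product → J_v[:, 3] = (-0.6124,0.6124,-0.5000)
J_ω[:, 3] = z_3
entry J[0][3] = -0.6124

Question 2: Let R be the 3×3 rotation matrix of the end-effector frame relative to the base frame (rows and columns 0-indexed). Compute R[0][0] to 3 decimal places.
End-effector x-axis (col 0 of R) = (0.3536,-0.3536,-0.8660)
R[0][0] = 0.3536

0.354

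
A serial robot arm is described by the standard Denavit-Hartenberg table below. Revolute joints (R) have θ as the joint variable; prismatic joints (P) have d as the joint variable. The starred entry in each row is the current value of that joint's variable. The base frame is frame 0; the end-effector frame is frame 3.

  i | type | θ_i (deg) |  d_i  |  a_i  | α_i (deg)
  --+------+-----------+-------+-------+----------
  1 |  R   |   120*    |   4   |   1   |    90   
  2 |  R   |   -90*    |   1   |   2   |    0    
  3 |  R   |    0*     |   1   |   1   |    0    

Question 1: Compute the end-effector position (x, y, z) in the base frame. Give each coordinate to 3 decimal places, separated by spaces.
after link 1: o_1 = (-0.5000, 0.8660, 4.0000)
after link 2: o_2 = (0.3660, 1.3660, 2.0000)
after link 3: o_3 = (1.2321, 1.8660, 1.0000)

1.232 1.866 1.000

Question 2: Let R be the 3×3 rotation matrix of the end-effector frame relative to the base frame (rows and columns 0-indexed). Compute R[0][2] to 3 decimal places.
0.866

End-effector z-axis (col 2 of R) = (0.8660,0.5000,0.0000)
R[0][2] = 0.8660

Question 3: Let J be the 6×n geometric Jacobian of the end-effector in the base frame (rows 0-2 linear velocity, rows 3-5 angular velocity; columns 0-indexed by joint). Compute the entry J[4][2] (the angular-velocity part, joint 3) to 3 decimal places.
axis z_2 = (0.8660,0.5000,0.0000); lever o_n−o_2 = (0.8660,0.5000,-1.0000)
cross product → J_v[:, 2] = (-0.5000,0.8660,0.0000)
J_ω[:, 2] = z_2
entry J[4][2] = 0.5000

0.500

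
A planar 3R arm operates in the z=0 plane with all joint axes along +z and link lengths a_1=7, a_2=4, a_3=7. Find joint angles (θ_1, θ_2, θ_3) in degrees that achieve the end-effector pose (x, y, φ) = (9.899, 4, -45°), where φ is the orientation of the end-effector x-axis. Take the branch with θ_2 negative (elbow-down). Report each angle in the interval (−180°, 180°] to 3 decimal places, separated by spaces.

wrist centre = target − a_3·(cos φ, sin φ) = (4.9493, 8.9497)
cos θ_2 = (104.5931−7²−4²)/(2·7·4) = 0.7070; θ_2 = -45.0071° (elbow-down)
β = atan2(8.9497,4.9493) = 61.0572°; ψ = atan2(-2.8288,9.8281) = -16.0572°
θ_1 = β − ψ = 77.1144°
θ_3 = φ − θ_1 − θ_2 = -77.1073° (wrapped to (-180°,180°])

77.114 -45.007 -77.107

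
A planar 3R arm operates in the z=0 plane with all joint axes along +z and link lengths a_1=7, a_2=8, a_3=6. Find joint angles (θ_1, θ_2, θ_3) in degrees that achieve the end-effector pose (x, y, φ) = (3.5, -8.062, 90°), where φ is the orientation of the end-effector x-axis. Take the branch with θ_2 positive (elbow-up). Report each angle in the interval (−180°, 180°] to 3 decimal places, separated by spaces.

wrist centre = target − a_3·(cos φ, sin φ) = (3.5000, -14.0620)
cos θ_2 = (209.9898−7²−8²)/(2·7·8) = 0.8660; θ_2 = 30.0051° (elbow-up)
β = atan2(-14.0620,3.5000) = -76.0232°; ψ = atan2(4.0006,13.9278) = 16.0261°
θ_1 = β − ψ = -92.0493°
θ_3 = φ − θ_1 − θ_2 = 152.0442° (wrapped to (-180°,180°])

-92.049 30.005 152.044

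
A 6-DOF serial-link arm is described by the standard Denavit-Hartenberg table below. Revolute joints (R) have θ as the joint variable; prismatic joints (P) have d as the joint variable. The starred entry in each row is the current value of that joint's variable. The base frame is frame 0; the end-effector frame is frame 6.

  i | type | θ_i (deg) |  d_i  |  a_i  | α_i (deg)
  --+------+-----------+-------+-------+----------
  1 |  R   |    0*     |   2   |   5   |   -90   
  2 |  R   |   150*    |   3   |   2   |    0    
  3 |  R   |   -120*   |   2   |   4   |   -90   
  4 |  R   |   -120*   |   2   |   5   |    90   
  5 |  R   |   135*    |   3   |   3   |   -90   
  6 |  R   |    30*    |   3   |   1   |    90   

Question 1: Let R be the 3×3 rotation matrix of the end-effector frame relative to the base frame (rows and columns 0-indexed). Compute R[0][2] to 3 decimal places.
-0.673

End-effector z-axis (col 2 of R) = (-0.6732,-0.7392,-0.0196)
R[0][2] = -0.6732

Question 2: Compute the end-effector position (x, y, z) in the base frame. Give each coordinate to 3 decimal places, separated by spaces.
3.488 3.876 -2.144

after link 1: o_1 = (5.0000, 0.0000, 2.0000)
after link 2: o_2 = (3.2679, 3.0000, 1.0000)
after link 3: o_3 = (6.7321, 5.0000, -1.0000)
after link 4: o_4 = (3.5670, 9.3301, -1.4821)
after link 5: o_5 = (1.1749, 5.9930, -2.5505)
after link 6: o_6 = (3.4881, 3.8756, -2.1436)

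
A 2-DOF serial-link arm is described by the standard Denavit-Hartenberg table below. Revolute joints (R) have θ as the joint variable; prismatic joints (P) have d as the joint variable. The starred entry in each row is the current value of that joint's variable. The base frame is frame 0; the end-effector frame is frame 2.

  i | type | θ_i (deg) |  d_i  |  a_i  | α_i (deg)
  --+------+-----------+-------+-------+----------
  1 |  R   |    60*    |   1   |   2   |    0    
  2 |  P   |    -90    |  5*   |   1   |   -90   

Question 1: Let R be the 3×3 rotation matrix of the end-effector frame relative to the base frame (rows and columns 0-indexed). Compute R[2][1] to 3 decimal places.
-1.000

End-effector y-axis (col 1 of R) = (0.0000,0.0000,-1.0000)
R[2][1] = -1.0000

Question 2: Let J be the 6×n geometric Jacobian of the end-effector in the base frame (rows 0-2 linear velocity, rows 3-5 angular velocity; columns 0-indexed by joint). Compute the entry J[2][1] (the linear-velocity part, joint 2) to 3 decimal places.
1.000

prismatic axis z_1 = (0.0000,0.0000,1.0000)
J_v[:, 1] = z_1; J_ω[:, 1] = (0,0,0)
entry J[2][1] = 1.0000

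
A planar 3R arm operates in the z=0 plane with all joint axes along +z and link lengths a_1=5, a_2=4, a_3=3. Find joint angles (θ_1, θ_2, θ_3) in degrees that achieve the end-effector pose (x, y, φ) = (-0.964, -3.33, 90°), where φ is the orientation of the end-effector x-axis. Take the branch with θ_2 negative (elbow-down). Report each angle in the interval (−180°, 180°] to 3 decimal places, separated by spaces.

-59.998 -90.003 -119.999

wrist centre = target − a_3·(cos φ, sin φ) = (-0.9640, -6.3300)
cos θ_2 = (40.9982−5²−4²)/(2·5·4) = -0.0000; θ_2 = -90.0026° (elbow-down)
β = atan2(-6.3300,-0.9640) = -98.6591°; ψ = atan2(-4.0000,4.9998) = -38.6608°
θ_1 = β − ψ = -59.9983°
θ_3 = φ − θ_1 − θ_2 = -119.9992° (wrapped to (-180°,180°])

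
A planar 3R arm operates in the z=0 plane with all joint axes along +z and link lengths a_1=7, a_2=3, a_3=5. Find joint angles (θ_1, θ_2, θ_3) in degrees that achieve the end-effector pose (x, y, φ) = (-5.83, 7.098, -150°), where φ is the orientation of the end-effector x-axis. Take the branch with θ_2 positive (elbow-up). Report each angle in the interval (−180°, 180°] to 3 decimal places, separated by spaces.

89.998 30.005 89.997

wrist centre = target − a_3·(cos φ, sin φ) = (-1.4999, 9.5980)
cos θ_2 = (94.3712−7²−3²)/(2·7·3) = 0.8660; θ_2 = 30.0050° (elbow-up)
β = atan2(9.5980,-1.4999) = 98.8817°; ψ = atan2(1.5002,9.5979) = 8.8839°
θ_1 = β − ψ = 89.9979°
θ_3 = φ − θ_1 − θ_2 = 89.9971° (wrapped to (-180°,180°])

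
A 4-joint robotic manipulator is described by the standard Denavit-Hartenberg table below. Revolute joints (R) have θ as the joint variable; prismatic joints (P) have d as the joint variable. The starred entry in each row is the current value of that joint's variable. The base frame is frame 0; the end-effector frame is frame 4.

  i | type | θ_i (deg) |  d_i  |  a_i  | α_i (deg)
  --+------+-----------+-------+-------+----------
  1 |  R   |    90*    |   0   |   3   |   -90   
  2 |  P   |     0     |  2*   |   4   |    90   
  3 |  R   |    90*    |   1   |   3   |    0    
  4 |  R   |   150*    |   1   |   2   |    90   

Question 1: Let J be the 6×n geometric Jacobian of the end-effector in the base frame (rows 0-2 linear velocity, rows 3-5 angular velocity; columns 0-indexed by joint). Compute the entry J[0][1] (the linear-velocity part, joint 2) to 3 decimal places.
prismatic axis z_1 = (-1.0000,0.0000,0.0000)
J_v[:, 1] = z_1; J_ω[:, 1] = (0,0,0)
entry J[0][1] = -1.0000

-1.000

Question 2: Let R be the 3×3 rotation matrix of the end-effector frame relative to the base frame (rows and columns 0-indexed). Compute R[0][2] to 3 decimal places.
-0.500

End-effector z-axis (col 2 of R) = (-0.5000,-0.8660,0.0000)
R[0][2] = -0.5000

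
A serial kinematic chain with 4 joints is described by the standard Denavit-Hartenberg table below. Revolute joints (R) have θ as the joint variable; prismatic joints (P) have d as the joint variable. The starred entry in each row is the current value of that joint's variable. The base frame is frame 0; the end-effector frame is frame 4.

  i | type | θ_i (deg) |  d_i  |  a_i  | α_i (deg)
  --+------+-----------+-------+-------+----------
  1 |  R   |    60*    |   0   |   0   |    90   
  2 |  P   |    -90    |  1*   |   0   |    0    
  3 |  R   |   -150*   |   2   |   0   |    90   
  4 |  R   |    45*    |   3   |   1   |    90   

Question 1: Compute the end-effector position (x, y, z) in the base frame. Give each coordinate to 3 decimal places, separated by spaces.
after link 1: o_1 = (0.0000, 0.0000, 0.0000)
after link 2: o_2 = (0.8660, -0.5000, 0.0000)
after link 3: o_3 = (2.5981, -1.5000, 0.0000)
after link 4: o_4 = (4.3327, 0.0903, 2.1124)

4.333 0.090 2.112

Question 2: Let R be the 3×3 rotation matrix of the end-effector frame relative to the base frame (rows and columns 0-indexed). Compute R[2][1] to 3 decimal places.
0.500

End-effector y-axis (col 1 of R) = (0.4330,0.7500,0.5000)
R[2][1] = 0.5000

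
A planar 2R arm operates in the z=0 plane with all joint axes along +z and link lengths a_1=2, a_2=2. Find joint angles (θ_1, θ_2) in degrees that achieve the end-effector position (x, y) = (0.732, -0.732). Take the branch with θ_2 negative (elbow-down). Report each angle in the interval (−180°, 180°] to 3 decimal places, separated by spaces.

30.001 -150.002

cos θ_2 = (1.0716−2²−2²)/(2·2·2) = -0.8660; θ_2 = -150.0021° (elbow-down)
β = atan2(-0.7320,0.7320) = -45.0000°; ψ = atan2(-0.9999,0.2679) = -75.0011°
θ_1 = β − ψ = 30.0011°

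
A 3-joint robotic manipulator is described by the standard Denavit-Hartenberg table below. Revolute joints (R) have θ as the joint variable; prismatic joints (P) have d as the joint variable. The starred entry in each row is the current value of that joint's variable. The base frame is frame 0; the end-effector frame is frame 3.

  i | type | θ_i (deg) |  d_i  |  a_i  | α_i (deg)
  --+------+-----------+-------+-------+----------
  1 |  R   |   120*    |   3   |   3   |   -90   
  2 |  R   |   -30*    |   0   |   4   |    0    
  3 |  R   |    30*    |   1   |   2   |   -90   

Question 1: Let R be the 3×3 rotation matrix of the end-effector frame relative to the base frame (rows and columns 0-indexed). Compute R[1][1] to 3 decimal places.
0.500

End-effector y-axis (col 1 of R) = (0.8660,0.5000,-0.0000)
R[1][1] = 0.5000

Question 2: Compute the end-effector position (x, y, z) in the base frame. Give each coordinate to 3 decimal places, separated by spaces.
-5.098 6.830 5.000

after link 1: o_1 = (-1.5000, 2.5981, 3.0000)
after link 2: o_2 = (-3.2321, 5.5981, 5.0000)
after link 3: o_3 = (-5.0981, 6.8301, 5.0000)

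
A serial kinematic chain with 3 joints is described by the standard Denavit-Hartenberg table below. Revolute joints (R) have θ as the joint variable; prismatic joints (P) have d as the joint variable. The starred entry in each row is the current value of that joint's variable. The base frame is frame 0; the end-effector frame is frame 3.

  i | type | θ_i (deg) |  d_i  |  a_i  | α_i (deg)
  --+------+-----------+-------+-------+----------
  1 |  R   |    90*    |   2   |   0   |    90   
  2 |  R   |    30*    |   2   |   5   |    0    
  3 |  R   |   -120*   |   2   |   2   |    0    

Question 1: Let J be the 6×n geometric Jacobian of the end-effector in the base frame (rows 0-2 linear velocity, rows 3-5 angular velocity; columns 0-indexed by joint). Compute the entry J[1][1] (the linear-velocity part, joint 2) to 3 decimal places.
-0.500

axis z_1 = (1.0000,-0.0000,0.0000); lever o_n−o_1 = (4.0000,4.3301,0.5000)
cross product → J_v[:, 1] = (-0.0000,-0.5000,4.3301)
J_ω[:, 1] = z_1
entry J[1][1] = -0.5000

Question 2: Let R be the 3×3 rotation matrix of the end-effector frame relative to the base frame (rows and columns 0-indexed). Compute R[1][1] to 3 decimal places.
End-effector y-axis (col 1 of R) = (0.0000,1.0000,0.0000)
R[1][1] = 1.0000

1.000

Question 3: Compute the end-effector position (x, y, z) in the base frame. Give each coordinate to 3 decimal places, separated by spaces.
after link 1: o_1 = (0.0000, 0.0000, 2.0000)
after link 2: o_2 = (2.0000, 4.3301, 4.5000)
after link 3: o_3 = (4.0000, 4.3301, 2.5000)

4.000 4.330 2.500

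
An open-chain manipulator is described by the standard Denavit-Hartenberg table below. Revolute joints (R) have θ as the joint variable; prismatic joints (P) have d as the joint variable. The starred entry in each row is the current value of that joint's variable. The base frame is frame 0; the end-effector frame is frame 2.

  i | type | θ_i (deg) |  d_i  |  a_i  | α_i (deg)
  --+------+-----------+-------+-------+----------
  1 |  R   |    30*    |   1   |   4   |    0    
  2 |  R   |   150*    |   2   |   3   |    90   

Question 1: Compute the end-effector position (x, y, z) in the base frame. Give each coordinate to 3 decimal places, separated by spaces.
after link 1: o_1 = (3.4641, 2.0000, 1.0000)
after link 2: o_2 = (0.4641, 2.0000, 3.0000)

0.464 2.000 3.000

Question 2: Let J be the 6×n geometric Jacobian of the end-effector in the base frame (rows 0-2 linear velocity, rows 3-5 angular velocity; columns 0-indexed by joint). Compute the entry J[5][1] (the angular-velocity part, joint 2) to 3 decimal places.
1.000

axis z_1 = (0.0000,0.0000,1.0000); lever o_n−o_1 = (-3.0000,0.0000,2.0000)
cross product → J_v[:, 1] = (0.0000,-3.0000,0.0000)
J_ω[:, 1] = z_1
entry J[5][1] = 1.0000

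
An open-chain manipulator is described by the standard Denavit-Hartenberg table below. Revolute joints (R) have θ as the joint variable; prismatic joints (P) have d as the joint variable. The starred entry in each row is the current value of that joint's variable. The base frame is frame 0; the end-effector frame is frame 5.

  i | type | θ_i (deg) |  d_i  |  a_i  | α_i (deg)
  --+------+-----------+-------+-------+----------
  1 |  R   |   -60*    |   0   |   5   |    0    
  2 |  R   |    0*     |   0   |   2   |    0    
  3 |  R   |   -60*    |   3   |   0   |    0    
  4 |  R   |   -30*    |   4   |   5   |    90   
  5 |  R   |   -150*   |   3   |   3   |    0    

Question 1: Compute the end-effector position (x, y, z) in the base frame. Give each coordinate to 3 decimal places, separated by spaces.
-0.080 -4.665 5.500

after link 1: o_1 = (2.5000, -4.3301, 0.0000)
after link 2: o_2 = (3.5000, -6.0622, 0.0000)
after link 3: o_3 = (3.5000, -6.0622, 3.0000)
after link 4: o_4 = (-0.8301, -8.5622, 7.0000)
after link 5: o_5 = (-0.0801, -4.6651, 5.5000)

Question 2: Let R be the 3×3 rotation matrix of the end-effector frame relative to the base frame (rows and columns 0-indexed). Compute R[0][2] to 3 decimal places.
-0.500

End-effector z-axis (col 2 of R) = (-0.5000,0.8660,0.0000)
R[0][2] = -0.5000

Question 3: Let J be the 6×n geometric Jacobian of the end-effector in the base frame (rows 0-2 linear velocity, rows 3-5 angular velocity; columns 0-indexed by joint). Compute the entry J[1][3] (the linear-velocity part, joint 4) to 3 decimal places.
-3.580

axis z_3 = (0.0000,0.0000,1.0000); lever o_n−o_3 = (-3.5801,1.3971,2.5000)
cross product → J_v[:, 3] = (-1.3971,-3.5801,0.0000)
J_ω[:, 3] = z_3
entry J[1][3] = -3.5801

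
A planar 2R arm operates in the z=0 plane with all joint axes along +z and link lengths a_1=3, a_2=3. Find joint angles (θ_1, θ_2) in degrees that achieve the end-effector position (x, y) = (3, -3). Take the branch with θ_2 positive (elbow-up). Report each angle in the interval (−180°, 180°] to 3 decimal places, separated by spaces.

-90.000 90.000

cos θ_2 = (18.0000−3²−3²)/(2·3·3) = 0.0000; θ_2 = 90.0000° (elbow-up)
β = atan2(-3.0000,3.0000) = -45.0000°; ψ = atan2(3.0000,3.0000) = 45.0000°
θ_1 = β − ψ = -90.0000°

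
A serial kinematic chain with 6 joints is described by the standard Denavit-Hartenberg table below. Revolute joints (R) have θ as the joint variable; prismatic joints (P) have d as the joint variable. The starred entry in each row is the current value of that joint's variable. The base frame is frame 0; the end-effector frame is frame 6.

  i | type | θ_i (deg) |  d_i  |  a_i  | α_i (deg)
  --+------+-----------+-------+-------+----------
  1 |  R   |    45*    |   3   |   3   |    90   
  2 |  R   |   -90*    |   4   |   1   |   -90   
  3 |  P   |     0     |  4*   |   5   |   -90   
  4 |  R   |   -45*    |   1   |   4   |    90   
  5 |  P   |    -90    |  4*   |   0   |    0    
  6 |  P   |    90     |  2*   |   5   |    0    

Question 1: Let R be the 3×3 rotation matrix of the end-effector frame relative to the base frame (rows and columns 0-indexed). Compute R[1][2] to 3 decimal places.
End-effector z-axis (col 2 of R) = (0.5000,0.5000,0.7071)
R[1][2] = 0.5000

0.500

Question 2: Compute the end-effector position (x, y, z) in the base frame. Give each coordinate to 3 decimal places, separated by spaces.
after link 1: o_1 = (2.1213, 2.1213, 3.0000)
after link 2: o_2 = (4.9497, -0.7071, 2.0000)
after link 3: o_3 = (7.7782, 2.1213, -3.0000)
after link 4: o_4 = (9.0711, 4.8284, -5.8284)
after link 5: o_5 = (11.0711, 6.8284, -3.0000)
after link 6: o_6 = (14.5711, 10.3284, -5.1213)

14.571 10.328 -5.121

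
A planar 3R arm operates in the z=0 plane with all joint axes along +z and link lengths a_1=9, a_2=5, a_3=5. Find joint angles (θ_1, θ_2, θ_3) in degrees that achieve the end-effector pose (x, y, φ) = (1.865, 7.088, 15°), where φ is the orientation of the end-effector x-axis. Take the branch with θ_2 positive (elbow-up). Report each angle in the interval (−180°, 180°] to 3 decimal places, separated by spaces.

84.195 135.002 155.803

wrist centre = target − a_3·(cos φ, sin φ) = (-2.9646, 5.7939)
cos θ_2 = (42.3584−9²−5²)/(2·9·5) = -0.7071; θ_2 = 135.0018° (elbow-up)
β = atan2(5.7939,-2.9646) = 117.0979°; ψ = atan2(3.5354,5.4644) = 32.9028°
θ_1 = β − ψ = 84.1952°
θ_3 = φ − θ_1 − θ_2 = 155.8030° (wrapped to (-180°,180°])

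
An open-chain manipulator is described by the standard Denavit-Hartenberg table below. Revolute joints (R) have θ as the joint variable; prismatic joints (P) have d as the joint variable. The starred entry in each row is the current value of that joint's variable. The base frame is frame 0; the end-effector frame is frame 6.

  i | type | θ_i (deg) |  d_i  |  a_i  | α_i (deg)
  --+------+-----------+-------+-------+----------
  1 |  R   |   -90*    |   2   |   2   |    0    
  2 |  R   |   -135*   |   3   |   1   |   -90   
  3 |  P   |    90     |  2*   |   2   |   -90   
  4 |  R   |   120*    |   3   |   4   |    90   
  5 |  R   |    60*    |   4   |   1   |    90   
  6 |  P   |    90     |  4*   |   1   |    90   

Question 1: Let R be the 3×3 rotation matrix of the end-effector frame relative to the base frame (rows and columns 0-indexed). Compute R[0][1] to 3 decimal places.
End-effector y-axis (col 1 of R) = (0.1768,0.8839,0.4330)
R[0][1] = 0.1768

0.177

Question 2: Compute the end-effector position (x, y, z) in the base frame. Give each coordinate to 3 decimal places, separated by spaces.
after link 1: o_1 = (0.0000, -2.0000, 2.0000)
after link 2: o_2 = (-0.7071, -1.2929, 5.0000)
after link 3: o_3 = (-2.1213, -2.7071, 3.0000)
after link 4: o_4 = (2.4495, -2.3789, 5.0000)
after link 5: o_5 = (4.7823, -1.2709, 1.7859)
after link 6: o_6 = (5.8429, 2.6182, 2.6519)

5.843 2.618 2.652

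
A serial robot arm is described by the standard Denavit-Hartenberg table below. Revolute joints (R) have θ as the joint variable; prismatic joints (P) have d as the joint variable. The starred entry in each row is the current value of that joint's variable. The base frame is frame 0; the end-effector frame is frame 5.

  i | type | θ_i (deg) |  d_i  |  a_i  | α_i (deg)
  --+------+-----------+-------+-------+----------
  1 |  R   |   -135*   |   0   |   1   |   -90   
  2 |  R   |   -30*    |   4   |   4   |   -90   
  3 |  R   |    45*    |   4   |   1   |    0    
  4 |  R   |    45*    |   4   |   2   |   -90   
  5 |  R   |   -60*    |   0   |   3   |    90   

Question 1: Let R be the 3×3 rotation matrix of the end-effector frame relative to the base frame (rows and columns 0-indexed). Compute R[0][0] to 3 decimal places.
End-effector x-axis (col 0 of R) = (-0.6597,0.0474,-0.7500)
R[0][0] = -0.6597

-0.660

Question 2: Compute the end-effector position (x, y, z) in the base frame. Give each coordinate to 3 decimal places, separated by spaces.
after link 1: o_1 = (-0.7071, -0.7071, 0.0000)
after link 2: o_2 = (-0.3282, -5.9850, 2.0000)
after link 3: o_3 = (-2.6754, -7.3322, -1.1105)
after link 4: o_4 = (-5.5038, -7.3322, -4.5746)
after link 5: o_5 = (-7.4830, -7.1901, -6.8246)

-7.483 -7.190 -6.825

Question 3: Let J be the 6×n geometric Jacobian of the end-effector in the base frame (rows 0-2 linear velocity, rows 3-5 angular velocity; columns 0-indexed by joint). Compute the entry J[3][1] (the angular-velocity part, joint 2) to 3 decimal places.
axis z_1 = (0.7071,-0.7071,0.0000); lever o_n−o_1 = (-6.7759,-6.4830,-6.8246)
cross product → J_v[:, 1] = (4.8258,4.8258,-9.3755)
J_ω[:, 1] = z_1
entry J[3][1] = 0.7071

0.707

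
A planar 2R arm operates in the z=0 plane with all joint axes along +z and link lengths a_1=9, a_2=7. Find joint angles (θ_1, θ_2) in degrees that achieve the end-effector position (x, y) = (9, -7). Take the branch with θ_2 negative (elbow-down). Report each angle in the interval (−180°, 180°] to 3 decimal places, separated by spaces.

0.000 -90.000

cos θ_2 = (130.0000−9²−7²)/(2·9·7) = 0.0000; θ_2 = -90.0000° (elbow-down)
β = atan2(-7.0000,9.0000) = -37.8750°; ψ = atan2(-7.0000,9.0000) = -37.8750°
θ_1 = β − ψ = 0.0000°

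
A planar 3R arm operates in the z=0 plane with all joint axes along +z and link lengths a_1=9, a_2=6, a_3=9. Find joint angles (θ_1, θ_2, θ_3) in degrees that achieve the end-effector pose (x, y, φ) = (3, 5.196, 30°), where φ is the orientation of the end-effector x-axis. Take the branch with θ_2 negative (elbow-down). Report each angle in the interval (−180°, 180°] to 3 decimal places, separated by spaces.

wrist centre = target − a_3·(cos φ, sin φ) = (-4.7942, 0.6960)
cos θ_2 = (23.4690−9²−6²)/(2·9·6) = -0.8660; θ_2 = -150.0002° (elbow-down)
β = atan2(0.6960,-4.7942) = 171.7398°; ψ = atan2(-3.0000,3.8038) = -38.2619°
θ_1 = β − ψ = 210.0017°
θ_3 = φ − θ_1 − θ_2 = -30.0015° (wrapped to (-180°,180°])

-149.998 -150.000 -30.001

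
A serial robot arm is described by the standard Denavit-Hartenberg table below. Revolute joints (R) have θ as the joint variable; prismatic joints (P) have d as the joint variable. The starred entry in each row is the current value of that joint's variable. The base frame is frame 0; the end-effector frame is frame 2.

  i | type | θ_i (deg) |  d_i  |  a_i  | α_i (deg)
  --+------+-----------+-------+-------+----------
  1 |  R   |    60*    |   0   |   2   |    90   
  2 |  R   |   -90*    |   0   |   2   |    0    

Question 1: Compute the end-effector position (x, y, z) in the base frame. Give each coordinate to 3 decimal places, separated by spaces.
1.000 1.732 -2.000

after link 1: o_1 = (1.0000, 1.7321, 0.0000)
after link 2: o_2 = (1.0000, 1.7321, -2.0000)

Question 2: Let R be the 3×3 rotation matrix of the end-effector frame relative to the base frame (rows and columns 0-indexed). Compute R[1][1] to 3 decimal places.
End-effector y-axis (col 1 of R) = (0.5000,0.8660,0.0000)
R[1][1] = 0.8660

0.866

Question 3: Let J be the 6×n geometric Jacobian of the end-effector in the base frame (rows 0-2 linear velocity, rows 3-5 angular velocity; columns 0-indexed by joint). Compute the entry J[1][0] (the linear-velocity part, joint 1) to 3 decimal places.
axis z_0 = ẑ; lever o_n−o_0 = (1.0000,1.7321,-2.0000)
cross product → J_v[:, 0] = (-1.7321,1.0000,0.0000)
J_ω[:, 0] = z_0
entry J[1][0] = 1.0000

1.000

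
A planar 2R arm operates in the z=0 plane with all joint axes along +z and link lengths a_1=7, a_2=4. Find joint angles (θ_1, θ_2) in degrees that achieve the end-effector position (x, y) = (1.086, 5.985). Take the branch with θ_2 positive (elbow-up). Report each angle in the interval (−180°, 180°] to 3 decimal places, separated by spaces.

cos θ_2 = (36.9996−7²−4²)/(2·7·4) = -0.5000; θ_2 = 120.0004° (elbow-up)
β = atan2(5.9850,1.0860) = 79.7154°; ψ = atan2(3.4641,5.0000) = 34.7150°
θ_1 = β − ψ = 45.0003°

45.000 120.000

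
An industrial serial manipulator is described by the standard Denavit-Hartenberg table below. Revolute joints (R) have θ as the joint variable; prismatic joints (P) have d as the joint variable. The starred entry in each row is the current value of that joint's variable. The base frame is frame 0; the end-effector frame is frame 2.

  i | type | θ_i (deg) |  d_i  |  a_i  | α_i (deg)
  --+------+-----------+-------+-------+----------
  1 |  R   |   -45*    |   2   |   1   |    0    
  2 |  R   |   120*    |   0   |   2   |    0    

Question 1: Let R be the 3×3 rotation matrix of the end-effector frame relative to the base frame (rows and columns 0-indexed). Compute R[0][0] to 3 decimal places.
0.259

End-effector x-axis (col 0 of R) = (0.2588,0.9659,0.0000)
R[0][0] = 0.2588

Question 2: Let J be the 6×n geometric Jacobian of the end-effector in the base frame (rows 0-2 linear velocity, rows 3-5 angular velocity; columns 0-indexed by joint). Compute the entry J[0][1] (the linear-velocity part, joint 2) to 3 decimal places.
axis z_1 = (0.0000,0.0000,1.0000); lever o_n−o_1 = (0.5176,1.9319,0.0000)
cross product → J_v[:, 1] = (-1.9319,0.5176,0.0000)
J_ω[:, 1] = z_1
entry J[0][1] = -1.9319

-1.932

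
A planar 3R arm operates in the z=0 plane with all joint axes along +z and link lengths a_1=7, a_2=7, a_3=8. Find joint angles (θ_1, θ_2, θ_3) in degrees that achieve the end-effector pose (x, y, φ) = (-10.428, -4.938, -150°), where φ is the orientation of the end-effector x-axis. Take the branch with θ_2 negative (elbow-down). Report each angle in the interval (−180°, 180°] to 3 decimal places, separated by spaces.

-89.996 -150.001 89.997

wrist centre = target − a_3·(cos φ, sin φ) = (-3.4998, -0.9380)
cos θ_2 = (13.1284−7²−7²)/(2·7·7) = -0.8660; θ_2 = -150.0013° (elbow-down)
β = atan2(-0.9380,-3.4998) = -164.9965°; ψ = atan2(-3.4999,0.9377) = -75.0006°
θ_1 = β − ψ = -89.9958°
θ_3 = φ − θ_1 − θ_2 = 89.9971° (wrapped to (-180°,180°])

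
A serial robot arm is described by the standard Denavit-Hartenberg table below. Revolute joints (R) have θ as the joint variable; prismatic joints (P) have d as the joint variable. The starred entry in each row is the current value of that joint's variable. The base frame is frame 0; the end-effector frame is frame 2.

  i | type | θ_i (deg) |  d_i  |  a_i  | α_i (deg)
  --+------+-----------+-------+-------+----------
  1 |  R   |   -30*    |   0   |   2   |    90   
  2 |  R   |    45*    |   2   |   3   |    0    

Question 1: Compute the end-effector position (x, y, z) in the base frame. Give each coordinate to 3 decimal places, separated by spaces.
2.569 -3.793 2.121

after link 1: o_1 = (1.7321, -1.0000, 0.0000)
after link 2: o_2 = (2.5692, -3.7927, 2.1213)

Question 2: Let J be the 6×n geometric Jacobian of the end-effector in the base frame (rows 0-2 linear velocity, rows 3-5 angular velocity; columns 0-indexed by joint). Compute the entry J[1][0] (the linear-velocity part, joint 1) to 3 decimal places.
2.569

axis z_0 = ẑ; lever o_n−o_0 = (2.5692,-3.7927,2.1213)
cross product → J_v[:, 0] = (3.7927,2.5692,-0.0000)
J_ω[:, 0] = z_0
entry J[1][0] = 2.5692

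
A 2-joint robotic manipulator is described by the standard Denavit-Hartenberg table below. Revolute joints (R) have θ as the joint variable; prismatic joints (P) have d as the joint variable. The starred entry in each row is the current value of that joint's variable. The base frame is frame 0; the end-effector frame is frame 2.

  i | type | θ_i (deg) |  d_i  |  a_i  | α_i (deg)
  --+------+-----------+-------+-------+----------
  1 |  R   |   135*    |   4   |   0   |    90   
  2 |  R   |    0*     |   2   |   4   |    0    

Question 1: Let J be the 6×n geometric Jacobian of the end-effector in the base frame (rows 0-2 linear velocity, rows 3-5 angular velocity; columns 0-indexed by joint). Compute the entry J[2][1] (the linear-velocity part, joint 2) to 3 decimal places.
axis z_1 = (0.7071,0.7071,0.0000); lever o_n−o_1 = (-1.4142,4.2426,0.0000)
cross product → J_v[:, 1] = (-0.0000,-0.0000,4.0000)
J_ω[:, 1] = z_1
entry J[2][1] = 4.0000

4.000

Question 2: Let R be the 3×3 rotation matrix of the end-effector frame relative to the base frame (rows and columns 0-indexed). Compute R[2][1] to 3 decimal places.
1.000

End-effector y-axis (col 1 of R) = (-0.0000,-0.0000,1.0000)
R[2][1] = 1.0000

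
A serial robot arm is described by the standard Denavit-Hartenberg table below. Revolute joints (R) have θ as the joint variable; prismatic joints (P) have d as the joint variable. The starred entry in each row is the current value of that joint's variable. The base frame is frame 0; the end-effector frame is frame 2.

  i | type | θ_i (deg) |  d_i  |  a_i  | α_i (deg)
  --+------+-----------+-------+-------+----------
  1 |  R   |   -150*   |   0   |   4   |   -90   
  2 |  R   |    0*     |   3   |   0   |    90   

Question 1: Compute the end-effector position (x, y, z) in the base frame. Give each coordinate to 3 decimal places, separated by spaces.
-1.964 -4.598 0.000

after link 1: o_1 = (-3.4641, -2.0000, 0.0000)
after link 2: o_2 = (-1.9641, -4.5981, 0.0000)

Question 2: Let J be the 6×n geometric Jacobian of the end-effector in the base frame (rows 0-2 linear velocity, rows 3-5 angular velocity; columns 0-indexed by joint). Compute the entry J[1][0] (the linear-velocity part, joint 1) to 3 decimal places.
axis z_0 = ẑ; lever o_n−o_0 = (-1.9641,-4.5981,0.0000)
cross product → J_v[:, 0] = (4.5981,-1.9641,0.0000)
J_ω[:, 0] = z_0
entry J[1][0] = -1.9641

-1.964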